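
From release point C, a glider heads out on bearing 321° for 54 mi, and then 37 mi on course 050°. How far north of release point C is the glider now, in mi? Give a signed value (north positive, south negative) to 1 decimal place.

65.7 mi

Leg 1 (321°, 54 mi): east 54 sin 321° = -33.98, north 54 cos 321° = 41.97
Leg 2 (050°, 37 mi): east 37 sin 50° = 28.34, north 37 cos 50° = 23.78
Net north component: 65.75 mi.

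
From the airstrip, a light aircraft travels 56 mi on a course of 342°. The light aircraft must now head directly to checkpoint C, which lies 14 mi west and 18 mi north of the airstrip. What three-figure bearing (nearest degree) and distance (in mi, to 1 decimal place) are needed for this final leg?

175°, 35.4 mi

Leg 1 (342°, 56 mi): east 56 sin 342° = -17.30, north 56 cos 342° = 53.26
Current position: (-17.30, 53.26). Target: (-14, 18). Remaining: Δeast = 3.30, Δnorth = -35.26.
Bearing = atan2(3.30, -35.26) mod 360° = 174.65°; distance = √((3.30)² + (-35.26)²) = 35.414 mi.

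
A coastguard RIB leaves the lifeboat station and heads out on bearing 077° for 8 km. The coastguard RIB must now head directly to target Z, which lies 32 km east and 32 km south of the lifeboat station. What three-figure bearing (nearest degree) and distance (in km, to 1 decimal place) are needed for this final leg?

144°, 41.6 km

Leg 1 (077°, 8 km): east 8 sin 77° = 7.79, north 8 cos 77° = 1.80
Current position: (7.79, 1.80). Target: (32, -32). Remaining: Δeast = 24.21, Δnorth = -33.80.
Bearing = atan2(24.21, -33.80) mod 360° = 144.39°; distance = √((24.21)² + (-33.80)²) = 41.573 km.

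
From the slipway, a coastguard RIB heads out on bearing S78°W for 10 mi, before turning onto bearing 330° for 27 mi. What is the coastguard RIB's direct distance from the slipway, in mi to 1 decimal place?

31.6 mi

Leg 1 (S78°W, 10 mi): east 10 sin 258° = -9.78, north 10 cos 258° = -2.08
Leg 2 (330°, 27 mi): east 27 sin 330° = -13.50, north 27 cos 330° = 23.38
Net: -23.28 east, 21.30 north. Distance = √((-23.28)² + (21.30)²) = 31.557 mi.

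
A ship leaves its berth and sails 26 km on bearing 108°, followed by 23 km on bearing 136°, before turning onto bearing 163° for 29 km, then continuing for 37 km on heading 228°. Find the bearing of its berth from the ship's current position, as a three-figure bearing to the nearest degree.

344°

Leg 1 (108°, 26 km): east 26 sin 108° = 24.73, north 26 cos 108° = -8.03
Leg 2 (136°, 23 km): east 23 sin 136° = 15.98, north 23 cos 136° = -16.54
Leg 3 (163°, 29 km): east 29 sin 163° = 8.48, north 29 cos 163° = -27.73
Leg 4 (228°, 37 km): east 37 sin 228° = -27.50, north 37 cos 228° = -24.76
Net displacement: 21.69 east, -77.07 north. Direction back to start is (-21.69, 77.07): bearing = atan2(-21.69, 77.07) mod 360° = 344.28° ≈ 344°.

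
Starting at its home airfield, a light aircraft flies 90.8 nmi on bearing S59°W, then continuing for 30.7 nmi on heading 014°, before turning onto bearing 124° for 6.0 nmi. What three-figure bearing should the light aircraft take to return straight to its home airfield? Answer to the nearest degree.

073°

Leg 1 (S59°W, 90.8 nmi): east 90.8 sin 239° = -77.83, north 90.8 cos 239° = -46.77
Leg 2 (014°, 30.7 nmi): east 30.7 sin 14° = 7.43, north 30.7 cos 14° = 29.79
Leg 3 (124°, 6.0 nmi): east 6.0 sin 124° = 4.97, north 6.0 cos 124° = -3.36
Net displacement: -65.43 east, -20.33 north. Direction back to start is (65.43, 20.33): bearing = atan2(65.43, 20.33) mod 360° = 72.74° ≈ 073°.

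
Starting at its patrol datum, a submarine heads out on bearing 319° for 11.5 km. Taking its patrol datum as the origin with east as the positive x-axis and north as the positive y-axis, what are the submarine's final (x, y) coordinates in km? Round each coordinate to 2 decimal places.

(-7.54, 8.68)

Leg 1 (319°, 11.5 km): east 11.5 sin 319° = -7.54, north 11.5 cos 319° = 8.68
Summing: -7.54 km east, 8.68 km north → (-7.54, 8.68).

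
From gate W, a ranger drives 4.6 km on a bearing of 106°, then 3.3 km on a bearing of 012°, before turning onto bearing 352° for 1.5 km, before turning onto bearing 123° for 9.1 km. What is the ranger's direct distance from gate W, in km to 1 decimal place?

Leg 1 (106°, 4.6 km): east 4.6 sin 106° = 4.42, north 4.6 cos 106° = -1.27
Leg 2 (012°, 3.3 km): east 3.3 sin 12° = 0.69, north 3.3 cos 12° = 3.23
Leg 3 (352°, 1.5 km): east 1.5 sin 352° = -0.21, north 1.5 cos 352° = 1.49
Leg 4 (123°, 9.1 km): east 9.1 sin 123° = 7.63, north 9.1 cos 123° = -4.96
Net: 12.53 east, -1.51 north. Distance = √((12.53)² + (-1.51)²) = 12.622 km.

12.6 km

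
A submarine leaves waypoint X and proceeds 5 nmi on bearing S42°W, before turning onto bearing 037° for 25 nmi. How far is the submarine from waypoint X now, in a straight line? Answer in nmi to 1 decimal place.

20.0 nmi

Leg 1 (S42°W, 5 nmi): east 5 sin 222° = -3.35, north 5 cos 222° = -3.72
Leg 2 (037°, 25 nmi): east 25 sin 37° = 15.05, north 25 cos 37° = 19.97
Net: 11.70 east, 16.25 north. Distance = √((11.70)² + (16.25)²) = 20.024 nmi.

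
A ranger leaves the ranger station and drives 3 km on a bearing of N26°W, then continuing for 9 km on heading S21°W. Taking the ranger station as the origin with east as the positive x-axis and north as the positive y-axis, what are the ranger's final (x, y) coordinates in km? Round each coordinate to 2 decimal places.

Leg 1 (N26°W, 3 km): east 3 sin 334° = -1.32, north 3 cos 334° = 2.70
Leg 2 (S21°W, 9 km): east 9 sin 201° = -3.23, north 9 cos 201° = -8.40
Summing: -4.54 km east, -5.71 km north → (-4.54, -5.71).

(-4.54, -5.71)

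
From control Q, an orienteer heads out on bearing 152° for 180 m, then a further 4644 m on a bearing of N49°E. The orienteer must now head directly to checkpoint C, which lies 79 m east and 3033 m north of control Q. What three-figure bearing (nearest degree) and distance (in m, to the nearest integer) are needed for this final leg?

272°, 3513 m

Leg 1 (152°, 180 m): east 180 sin 152° = 84.50, north 180 cos 152° = -158.93
Leg 2 (N49°E, 4644 m): east 4644 sin 49° = 3504.87, north 4644 cos 49° = 3046.74
Current position: (3589.38, 2887.81). Target: (79, 3033). Remaining: Δeast = -3510.38, Δnorth = 145.19.
Bearing = atan2(-3510.38, 145.19) mod 360° = 272.37°; distance = √((-3510.38)² + (145.19)²) = 3513.378 m.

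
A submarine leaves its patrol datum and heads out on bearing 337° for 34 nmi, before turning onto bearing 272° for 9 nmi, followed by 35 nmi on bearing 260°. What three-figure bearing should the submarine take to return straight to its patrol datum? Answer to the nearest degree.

114°

Leg 1 (337°, 34 nmi): east 34 sin 337° = -13.28, north 34 cos 337° = 31.30
Leg 2 (272°, 9 nmi): east 9 sin 272° = -8.99, north 9 cos 272° = 0.31
Leg 3 (260°, 35 nmi): east 35 sin 260° = -34.47, north 35 cos 260° = -6.08
Net displacement: -56.75 east, 25.53 north. Direction back to start is (56.75, -25.53): bearing = atan2(56.75, -25.53) mod 360° = 114.23° ≈ 114°.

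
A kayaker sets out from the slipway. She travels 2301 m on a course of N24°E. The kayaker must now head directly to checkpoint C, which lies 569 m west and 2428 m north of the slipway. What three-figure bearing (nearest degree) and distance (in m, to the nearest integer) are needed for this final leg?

Leg 1 (N24°E, 2301 m): east 2301 sin 24° = 935.90, north 2301 cos 24° = 2102.07
Current position: (935.90, 2102.07). Target: (-569, 2428). Remaining: Δeast = -1504.90, Δnorth = 325.93.
Bearing = atan2(-1504.90, 325.93) mod 360° = 282.22°; distance = √((-1504.90)² + (325.93)²) = 1539.792 m.

282°, 1540 m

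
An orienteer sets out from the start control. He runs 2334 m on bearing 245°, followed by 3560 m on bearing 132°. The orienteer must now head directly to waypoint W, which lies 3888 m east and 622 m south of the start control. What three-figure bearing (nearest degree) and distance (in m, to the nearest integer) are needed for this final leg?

051°, 4338 m

Leg 1 (245°, 2334 m): east 2334 sin 245° = -2115.32, north 2334 cos 245° = -986.39
Leg 2 (132°, 3560 m): east 3560 sin 132° = 2645.60, north 3560 cos 132° = -2382.10
Current position: (530.27, -3368.50). Target: (3888, -622). Remaining: Δeast = 3357.73, Δnorth = 2746.50.
Bearing = atan2(3357.73, 2746.50) mod 360° = 50.72°; distance = √((3357.73)² + (2746.50)²) = 4337.922 m.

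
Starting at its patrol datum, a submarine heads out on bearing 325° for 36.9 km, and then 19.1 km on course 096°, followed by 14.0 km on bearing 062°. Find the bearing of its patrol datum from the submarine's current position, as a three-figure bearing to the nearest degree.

196°

Leg 1 (325°, 36.9 km): east 36.9 sin 325° = -21.16, north 36.9 cos 325° = 30.23
Leg 2 (096°, 19.1 km): east 19.1 sin 96° = 19.00, north 19.1 cos 96° = -2.00
Leg 3 (062°, 14.0 km): east 14.0 sin 62° = 12.36, north 14.0 cos 62° = 6.57
Net displacement: 10.19 east, 34.80 north. Direction back to start is (-10.19, -34.80): bearing = atan2(-10.19, -34.80) mod 360° = 196.32° ≈ 196°.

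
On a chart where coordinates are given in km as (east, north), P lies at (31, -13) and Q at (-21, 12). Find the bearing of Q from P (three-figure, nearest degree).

Δeast = -21 − 31 = -52.00; Δnorth = 12 − -13 = 25.00.
Bearing = atan2(Δeast, Δnorth) mod 360° = 295.68° ≈ 296°.

296°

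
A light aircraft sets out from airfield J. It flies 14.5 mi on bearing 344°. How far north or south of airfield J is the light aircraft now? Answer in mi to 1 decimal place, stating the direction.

13.9 mi north

Leg 1 (344°, 14.5 mi): east 14.5 sin 344° = -4.00, north 14.5 cos 344° = 13.94
Net north component: 13.94 mi.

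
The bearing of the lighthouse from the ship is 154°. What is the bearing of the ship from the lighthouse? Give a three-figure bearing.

Back-bearing = 154° + 180° = 334°.

334°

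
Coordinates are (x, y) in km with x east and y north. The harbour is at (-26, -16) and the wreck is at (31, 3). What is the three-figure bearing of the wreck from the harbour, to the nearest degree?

072°

Δeast = 31 − -26 = 57.00; Δnorth = 3 − -16 = 19.00.
Bearing = atan2(Δeast, Δnorth) mod 360° = 71.57° ≈ 072°.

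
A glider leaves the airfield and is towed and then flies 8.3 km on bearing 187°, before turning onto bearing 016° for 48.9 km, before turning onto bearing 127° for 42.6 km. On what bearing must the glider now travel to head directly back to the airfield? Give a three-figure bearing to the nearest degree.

Leg 1 (187°, 8.3 km): east 8.3 sin 187° = -1.01, north 8.3 cos 187° = -8.24
Leg 2 (016°, 48.9 km): east 48.9 sin 16° = 13.48, north 48.9 cos 16° = 47.01
Leg 3 (127°, 42.6 km): east 42.6 sin 127° = 34.02, north 42.6 cos 127° = -25.64
Net displacement: 46.49 east, 13.13 north. Direction back to start is (-46.49, -13.13): bearing = atan2(-46.49, -13.13) mod 360° = 254.23° ≈ 254°.

254°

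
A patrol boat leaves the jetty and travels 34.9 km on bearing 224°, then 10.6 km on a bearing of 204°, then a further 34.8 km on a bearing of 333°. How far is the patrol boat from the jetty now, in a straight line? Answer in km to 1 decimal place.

Leg 1 (224°, 34.9 km): east 34.9 sin 224° = -24.24, north 34.9 cos 224° = -25.10
Leg 2 (204°, 10.6 km): east 10.6 sin 204° = -4.31, north 10.6 cos 204° = -9.68
Leg 3 (333°, 34.8 km): east 34.8 sin 333° = -15.80, north 34.8 cos 333° = 31.01
Net: -44.35 east, -3.78 north. Distance = √((-44.35)² + (-3.78)²) = 44.515 km.

44.5 km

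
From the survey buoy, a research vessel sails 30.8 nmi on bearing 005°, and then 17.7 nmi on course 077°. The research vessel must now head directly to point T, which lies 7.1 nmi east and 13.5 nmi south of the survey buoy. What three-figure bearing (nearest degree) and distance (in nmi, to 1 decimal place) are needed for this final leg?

Leg 1 (005°, 30.8 nmi): east 30.8 sin 5° = 2.68, north 30.8 cos 5° = 30.68
Leg 2 (077°, 17.7 nmi): east 17.7 sin 77° = 17.25, north 17.7 cos 77° = 3.98
Current position: (19.93, 34.66). Target: (7.1, -13.5). Remaining: Δeast = -12.83, Δnorth = -48.16.
Bearing = atan2(-12.83, -48.16) mod 360° = 194.92°; distance = √((-12.83)² + (-48.16)²) = 49.844 nmi.

195°, 49.8 nmi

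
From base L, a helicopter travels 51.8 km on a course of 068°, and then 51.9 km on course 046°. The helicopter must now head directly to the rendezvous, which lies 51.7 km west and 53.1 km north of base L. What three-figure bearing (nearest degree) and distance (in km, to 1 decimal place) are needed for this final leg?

Leg 1 (068°, 51.8 km): east 51.8 sin 68° = 48.03, north 51.8 cos 68° = 19.40
Leg 2 (046°, 51.9 km): east 51.9 sin 46° = 37.33, north 51.9 cos 46° = 36.05
Current position: (85.36, 55.46). Target: (-51.7, 53.1). Remaining: Δeast = -137.06, Δnorth = -2.36.
Bearing = atan2(-137.06, -2.36) mod 360° = 269.01°; distance = √((-137.06)² + (-2.36)²) = 137.082 km.

269°, 137.1 km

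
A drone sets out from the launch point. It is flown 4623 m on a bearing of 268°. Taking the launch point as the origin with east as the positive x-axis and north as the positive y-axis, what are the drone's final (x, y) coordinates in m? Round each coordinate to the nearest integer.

(-4620, -161)

Leg 1 (268°, 4623 m): east 4623 sin 268° = -4620.18, north 4623 cos 268° = -161.34
Summing: -4620.18 m east, -161.34 m north → (-4620, -161).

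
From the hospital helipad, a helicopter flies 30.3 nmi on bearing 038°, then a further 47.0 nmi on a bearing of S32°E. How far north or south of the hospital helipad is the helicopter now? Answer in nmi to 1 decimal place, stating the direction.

16.0 nmi south

Leg 1 (038°, 30.3 nmi): east 30.3 sin 38° = 18.65, north 30.3 cos 38° = 23.88
Leg 2 (S32°E, 47.0 nmi): east 47.0 sin 148° = 24.91, north 47.0 cos 148° = -39.86
Net north component: -15.98 nmi.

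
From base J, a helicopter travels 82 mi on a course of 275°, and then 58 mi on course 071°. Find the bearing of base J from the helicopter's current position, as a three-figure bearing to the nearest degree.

134°

Leg 1 (275°, 82 mi): east 82 sin 275° = -81.69, north 82 cos 275° = 7.15
Leg 2 (071°, 58 mi): east 58 sin 71° = 54.84, north 58 cos 71° = 18.88
Net displacement: -26.85 east, 26.03 north. Direction back to start is (26.85, -26.03): bearing = atan2(26.85, -26.03) mod 360° = 134.11° ≈ 134°.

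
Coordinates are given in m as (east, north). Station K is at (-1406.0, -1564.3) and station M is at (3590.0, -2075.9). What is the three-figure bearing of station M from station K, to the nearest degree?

Δeast = 3590.0 − -1406.0 = 4996.00; Δnorth = -2075.9 − -1564.3 = -511.60.
Bearing = atan2(Δeast, Δnorth) mod 360° = 95.85° ≈ 096°.

096°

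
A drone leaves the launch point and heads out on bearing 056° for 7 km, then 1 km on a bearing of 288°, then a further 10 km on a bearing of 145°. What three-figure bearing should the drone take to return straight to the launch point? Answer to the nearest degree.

291°

Leg 1 (056°, 7 km): east 7 sin 56° = 5.80, north 7 cos 56° = 3.91
Leg 2 (288°, 1 km): east 1 sin 288° = -0.95, north 1 cos 288° = 0.31
Leg 3 (145°, 10 km): east 10 sin 145° = 5.74, north 10 cos 145° = -8.19
Net displacement: 10.59 east, -3.97 north. Direction back to start is (-10.59, 3.97): bearing = atan2(-10.59, 3.97) mod 360° = 290.54° ≈ 291°.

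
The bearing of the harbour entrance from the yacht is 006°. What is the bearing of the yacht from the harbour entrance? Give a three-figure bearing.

186°

Back-bearing = 006° + 180° = 186°.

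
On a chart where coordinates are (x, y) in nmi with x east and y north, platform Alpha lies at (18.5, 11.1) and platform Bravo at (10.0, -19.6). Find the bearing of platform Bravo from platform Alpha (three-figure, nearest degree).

195°

Δeast = 10.0 − 18.5 = -8.50; Δnorth = -19.6 − 11.1 = -30.70.
Bearing = atan2(Δeast, Δnorth) mod 360° = 195.48° ≈ 195°.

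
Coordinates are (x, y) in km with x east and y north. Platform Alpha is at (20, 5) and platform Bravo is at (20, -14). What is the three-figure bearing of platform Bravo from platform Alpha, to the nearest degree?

Δeast = 20 − 20 = 0.00; Δnorth = -14 − 5 = -19.00.
Bearing = atan2(Δeast, Δnorth) mod 360° = 180.00° ≈ 180°.

180°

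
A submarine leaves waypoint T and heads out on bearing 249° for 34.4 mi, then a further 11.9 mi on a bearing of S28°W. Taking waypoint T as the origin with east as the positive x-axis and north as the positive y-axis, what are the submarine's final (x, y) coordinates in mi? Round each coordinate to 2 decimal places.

(-37.70, -22.83)

Leg 1 (249°, 34.4 mi): east 34.4 sin 249° = -32.12, north 34.4 cos 249° = -12.33
Leg 2 (S28°W, 11.9 mi): east 11.9 sin 208° = -5.59, north 11.9 cos 208° = -10.51
Summing: -37.70 mi east, -22.83 mi north → (-37.70, -22.83).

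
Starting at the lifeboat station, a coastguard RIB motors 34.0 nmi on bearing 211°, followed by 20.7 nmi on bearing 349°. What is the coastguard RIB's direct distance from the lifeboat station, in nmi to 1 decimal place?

23.2 nmi

Leg 1 (211°, 34.0 nmi): east 34.0 sin 211° = -17.51, north 34.0 cos 211° = -29.14
Leg 2 (349°, 20.7 nmi): east 20.7 sin 349° = -3.95, north 20.7 cos 349° = 20.32
Net: -21.46 east, -8.82 north. Distance = √((-21.46)² + (-8.82)²) = 23.204 nmi.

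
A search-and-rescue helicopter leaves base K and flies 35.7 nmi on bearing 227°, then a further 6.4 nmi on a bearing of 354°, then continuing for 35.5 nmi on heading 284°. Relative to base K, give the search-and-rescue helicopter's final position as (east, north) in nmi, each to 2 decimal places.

(-61.22, -9.39)

Leg 1 (227°, 35.7 nmi): east 35.7 sin 227° = -26.11, north 35.7 cos 227° = -24.35
Leg 2 (354°, 6.4 nmi): east 6.4 sin 354° = -0.67, north 6.4 cos 354° = 6.36
Leg 3 (284°, 35.5 nmi): east 35.5 sin 284° = -34.45, north 35.5 cos 284° = 8.59
Summing: -61.22 nmi east, -9.39 nmi north → (-61.22, -9.39).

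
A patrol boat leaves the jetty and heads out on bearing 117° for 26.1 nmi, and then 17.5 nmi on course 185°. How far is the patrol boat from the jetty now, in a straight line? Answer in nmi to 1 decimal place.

Leg 1 (117°, 26.1 nmi): east 26.1 sin 117° = 23.26, north 26.1 cos 117° = -11.85
Leg 2 (185°, 17.5 nmi): east 17.5 sin 185° = -1.53, north 17.5 cos 185° = -17.43
Net: 21.73 east, -29.28 north. Distance = √((21.73)² + (-29.28)²) = 36.465 nmi.

36.5 nmi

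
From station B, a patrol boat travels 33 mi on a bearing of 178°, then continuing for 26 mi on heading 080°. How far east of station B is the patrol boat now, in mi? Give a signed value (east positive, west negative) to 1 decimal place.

26.8 mi

Leg 1 (178°, 33 mi): east 33 sin 178° = 1.15, north 33 cos 178° = -32.98
Leg 2 (080°, 26 mi): east 26 sin 80° = 25.61, north 26 cos 80° = 4.51
Net east component: 26.76 mi.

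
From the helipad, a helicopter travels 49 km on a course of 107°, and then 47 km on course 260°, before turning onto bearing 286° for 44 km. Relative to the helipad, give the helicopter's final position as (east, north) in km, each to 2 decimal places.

(-41.72, -10.36)

Leg 1 (107°, 49 km): east 49 sin 107° = 46.86, north 49 cos 107° = -14.33
Leg 2 (260°, 47 km): east 47 sin 260° = -46.29, north 47 cos 260° = -8.16
Leg 3 (286°, 44 km): east 44 sin 286° = -42.30, north 44 cos 286° = 12.13
Summing: -41.72 km east, -10.36 km north → (-41.72, -10.36).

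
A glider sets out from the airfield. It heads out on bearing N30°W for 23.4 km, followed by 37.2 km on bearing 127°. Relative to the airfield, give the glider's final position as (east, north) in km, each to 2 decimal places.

Leg 1 (N30°W, 23.4 km): east 23.4 sin 330° = -11.70, north 23.4 cos 330° = 20.26
Leg 2 (127°, 37.2 km): east 37.2 sin 127° = 29.71, north 37.2 cos 127° = -22.39
Summing: 18.01 km east, -2.12 km north → (18.01, -2.12).

(18.01, -2.12)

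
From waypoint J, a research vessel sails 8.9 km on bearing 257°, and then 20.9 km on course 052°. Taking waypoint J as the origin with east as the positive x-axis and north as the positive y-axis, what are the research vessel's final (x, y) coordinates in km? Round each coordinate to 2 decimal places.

(7.80, 10.87)

Leg 1 (257°, 8.9 km): east 8.9 sin 257° = -8.67, north 8.9 cos 257° = -2.00
Leg 2 (052°, 20.9 km): east 20.9 sin 52° = 16.47, north 20.9 cos 52° = 12.87
Summing: 7.80 km east, 10.87 km north → (7.80, 10.87).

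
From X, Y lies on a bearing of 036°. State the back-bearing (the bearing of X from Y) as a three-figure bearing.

Back-bearing = 036° + 180° = 216°.

216°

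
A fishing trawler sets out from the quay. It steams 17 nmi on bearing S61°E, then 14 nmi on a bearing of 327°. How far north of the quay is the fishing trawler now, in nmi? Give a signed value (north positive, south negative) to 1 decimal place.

3.5 nmi

Leg 1 (S61°E, 17 nmi): east 17 sin 119° = 14.87, north 17 cos 119° = -8.24
Leg 2 (327°, 14 nmi): east 14 sin 327° = -7.62, north 14 cos 327° = 11.74
Net north component: 3.50 nmi.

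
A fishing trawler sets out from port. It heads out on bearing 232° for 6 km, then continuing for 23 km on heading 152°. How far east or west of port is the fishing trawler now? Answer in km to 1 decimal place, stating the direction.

6.1 km east

Leg 1 (232°, 6 km): east 6 sin 232° = -4.73, north 6 cos 232° = -3.69
Leg 2 (152°, 23 km): east 23 sin 152° = 10.80, north 23 cos 152° = -20.31
Net east component: 6.07 km.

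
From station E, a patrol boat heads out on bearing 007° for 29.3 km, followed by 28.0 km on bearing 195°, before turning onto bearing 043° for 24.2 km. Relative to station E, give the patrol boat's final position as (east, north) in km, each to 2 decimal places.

Leg 1 (007°, 29.3 km): east 29.3 sin 7° = 3.57, north 29.3 cos 7° = 29.08
Leg 2 (195°, 28.0 km): east 28.0 sin 195° = -7.25, north 28.0 cos 195° = -27.05
Leg 3 (043°, 24.2 km): east 24.2 sin 43° = 16.50, north 24.2 cos 43° = 17.70
Summing: 12.83 km east, 19.73 km north → (12.83, 19.73).

(12.83, 19.73)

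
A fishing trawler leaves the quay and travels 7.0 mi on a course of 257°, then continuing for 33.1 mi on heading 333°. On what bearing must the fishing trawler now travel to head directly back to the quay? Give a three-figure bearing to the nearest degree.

142°

Leg 1 (257°, 7.0 mi): east 7.0 sin 257° = -6.82, north 7.0 cos 257° = -1.57
Leg 2 (333°, 33.1 mi): east 33.1 sin 333° = -15.03, north 33.1 cos 333° = 29.49
Net displacement: -21.85 east, 27.92 north. Direction back to start is (21.85, -27.92): bearing = atan2(21.85, -27.92) mod 360° = 141.95° ≈ 142°.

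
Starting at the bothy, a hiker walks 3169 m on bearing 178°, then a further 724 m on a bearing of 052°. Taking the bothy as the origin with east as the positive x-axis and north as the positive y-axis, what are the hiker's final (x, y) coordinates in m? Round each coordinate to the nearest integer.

Leg 1 (178°, 3169 m): east 3169 sin 178° = 110.60, north 3169 cos 178° = -3167.07
Leg 2 (052°, 724 m): east 724 sin 52° = 570.52, north 724 cos 52° = 445.74
Summing: 681.12 m east, -2721.33 m north → (681, -2721).

(681, -2721)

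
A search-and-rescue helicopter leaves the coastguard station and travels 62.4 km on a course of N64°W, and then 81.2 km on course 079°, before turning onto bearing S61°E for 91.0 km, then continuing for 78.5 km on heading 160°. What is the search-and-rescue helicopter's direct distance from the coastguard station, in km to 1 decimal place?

150.2 km

Leg 1 (N64°W, 62.4 km): east 62.4 sin 296° = -56.08, north 62.4 cos 296° = 27.35
Leg 2 (079°, 81.2 km): east 81.2 sin 79° = 79.71, north 81.2 cos 79° = 15.49
Leg 3 (S61°E, 91.0 km): east 91.0 sin 119° = 79.59, north 91.0 cos 119° = -44.12
Leg 4 (160°, 78.5 km): east 78.5 sin 160° = 26.85, north 78.5 cos 160° = -73.77
Net: 130.06 east, -75.04 north. Distance = √((130.06)² + (-75.04)²) = 150.155 km.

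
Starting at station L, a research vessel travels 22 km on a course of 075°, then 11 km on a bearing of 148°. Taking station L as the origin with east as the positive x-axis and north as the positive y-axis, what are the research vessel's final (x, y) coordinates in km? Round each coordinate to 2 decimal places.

Leg 1 (075°, 22 km): east 22 sin 75° = 21.25, north 22 cos 75° = 5.69
Leg 2 (148°, 11 km): east 11 sin 148° = 5.83, north 11 cos 148° = -9.33
Summing: 27.08 km east, -3.63 km north → (27.08, -3.63).

(27.08, -3.63)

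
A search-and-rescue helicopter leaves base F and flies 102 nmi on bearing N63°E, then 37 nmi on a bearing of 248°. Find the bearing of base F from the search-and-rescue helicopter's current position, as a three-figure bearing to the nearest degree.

Leg 1 (N63°E, 102 nmi): east 102 sin 63° = 90.88, north 102 cos 63° = 46.31
Leg 2 (248°, 37 nmi): east 37 sin 248° = -34.31, north 37 cos 248° = -13.86
Net displacement: 56.58 east, 32.45 north. Direction back to start is (-56.58, -32.45): bearing = atan2(-56.58, -32.45) mod 360° = 240.17° ≈ 240°.

240°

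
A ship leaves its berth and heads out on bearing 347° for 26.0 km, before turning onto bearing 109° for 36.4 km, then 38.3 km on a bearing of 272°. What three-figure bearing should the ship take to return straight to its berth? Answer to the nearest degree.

Leg 1 (347°, 26.0 km): east 26.0 sin 347° = -5.85, north 26.0 cos 347° = 25.33
Leg 2 (109°, 36.4 km): east 36.4 sin 109° = 34.42, north 36.4 cos 109° = -11.85
Leg 3 (272°, 38.3 km): east 38.3 sin 272° = -38.28, north 38.3 cos 272° = 1.34
Net displacement: -9.71 east, 14.82 north. Direction back to start is (9.71, -14.82): bearing = atan2(9.71, -14.82) mod 360° = 146.77° ≈ 147°.

147°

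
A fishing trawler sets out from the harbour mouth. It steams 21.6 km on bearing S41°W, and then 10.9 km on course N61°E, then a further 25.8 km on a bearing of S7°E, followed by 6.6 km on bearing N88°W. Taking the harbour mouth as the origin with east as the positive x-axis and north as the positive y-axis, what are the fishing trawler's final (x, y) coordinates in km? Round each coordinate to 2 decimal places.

Leg 1 (S41°W, 21.6 km): east 21.6 sin 221° = -14.17, north 21.6 cos 221° = -16.30
Leg 2 (N61°E, 10.9 km): east 10.9 sin 61° = 9.53, north 10.9 cos 61° = 5.28
Leg 3 (S7°E, 25.8 km): east 25.8 sin 173° = 3.14, north 25.8 cos 173° = -25.61
Leg 4 (N88°W, 6.6 km): east 6.6 sin 272° = -6.60, north 6.6 cos 272° = 0.23
Summing: -8.09 km east, -36.39 km north → (-8.09, -36.39).

(-8.09, -36.39)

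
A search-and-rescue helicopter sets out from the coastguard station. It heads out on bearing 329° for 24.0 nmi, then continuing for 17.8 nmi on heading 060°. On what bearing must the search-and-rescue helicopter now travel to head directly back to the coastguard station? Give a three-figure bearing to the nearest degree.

186°

Leg 1 (329°, 24.0 nmi): east 24.0 sin 329° = -12.36, north 24.0 cos 329° = 20.57
Leg 2 (060°, 17.8 nmi): east 17.8 sin 60° = 15.42, north 17.8 cos 60° = 8.90
Net displacement: 3.05 east, 29.47 north. Direction back to start is (-3.05, -29.47): bearing = atan2(-3.05, -29.47) mod 360° = 185.92° ≈ 186°.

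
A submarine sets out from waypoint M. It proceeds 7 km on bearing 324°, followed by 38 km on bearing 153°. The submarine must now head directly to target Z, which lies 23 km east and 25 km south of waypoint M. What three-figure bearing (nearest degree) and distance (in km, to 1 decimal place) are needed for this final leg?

Leg 1 (324°, 7 km): east 7 sin 324° = -4.11, north 7 cos 324° = 5.66
Leg 2 (153°, 38 km): east 38 sin 153° = 17.25, north 38 cos 153° = -33.86
Current position: (13.14, -28.20). Target: (23, -25). Remaining: Δeast = 9.86, Δnorth = 3.20.
Bearing = atan2(9.86, 3.20) mod 360° = 72.05°; distance = √((9.86)² + (3.20)²) = 10.367 km.

072°, 10.4 km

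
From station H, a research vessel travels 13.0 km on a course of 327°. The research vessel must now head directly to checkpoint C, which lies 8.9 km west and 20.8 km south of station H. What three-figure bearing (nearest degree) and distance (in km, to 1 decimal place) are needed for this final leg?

Leg 1 (327°, 13.0 km): east 13.0 sin 327° = -7.08, north 13.0 cos 327° = 10.90
Current position: (-7.08, 10.90). Target: (-8.9, -20.8). Remaining: Δeast = -1.82, Δnorth = -31.70.
Bearing = atan2(-1.82, -31.70) mod 360° = 183.29°; distance = √((-1.82)² + (-31.70)²) = 31.755 km.

183°, 31.8 km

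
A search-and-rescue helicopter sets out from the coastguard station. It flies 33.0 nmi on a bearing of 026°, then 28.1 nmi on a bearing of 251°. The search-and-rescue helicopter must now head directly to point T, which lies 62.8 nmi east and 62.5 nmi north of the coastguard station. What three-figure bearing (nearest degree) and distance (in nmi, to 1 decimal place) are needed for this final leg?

061°, 85.9 nmi

Leg 1 (026°, 33.0 nmi): east 33.0 sin 26° = 14.47, north 33.0 cos 26° = 29.66
Leg 2 (251°, 28.1 nmi): east 28.1 sin 251° = -26.57, north 28.1 cos 251° = -9.15
Current position: (-12.10, 20.51). Target: (62.8, 62.5). Remaining: Δeast = 74.90, Δnorth = 41.99.
Bearing = atan2(74.90, 41.99) mod 360° = 60.73°; distance = √((74.90)² + (41.99)²) = 85.869 nmi.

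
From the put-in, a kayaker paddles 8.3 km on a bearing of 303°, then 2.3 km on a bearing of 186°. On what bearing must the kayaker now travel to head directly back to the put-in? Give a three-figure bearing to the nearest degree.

Leg 1 (303°, 8.3 km): east 8.3 sin 303° = -6.96, north 8.3 cos 303° = 4.52
Leg 2 (186°, 2.3 km): east 2.3 sin 186° = -0.24, north 2.3 cos 186° = -2.29
Net displacement: -7.20 east, 2.23 north. Direction back to start is (7.20, -2.23): bearing = atan2(7.20, -2.23) mod 360° = 107.23° ≈ 107°.

107°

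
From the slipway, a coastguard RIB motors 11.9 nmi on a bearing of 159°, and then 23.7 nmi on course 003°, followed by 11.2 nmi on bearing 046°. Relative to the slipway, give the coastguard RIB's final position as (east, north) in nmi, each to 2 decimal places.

Leg 1 (159°, 11.9 nmi): east 11.9 sin 159° = 4.26, north 11.9 cos 159° = -11.11
Leg 2 (003°, 23.7 nmi): east 23.7 sin 3° = 1.24, north 23.7 cos 3° = 23.67
Leg 3 (046°, 11.2 nmi): east 11.2 sin 46° = 8.06, north 11.2 cos 46° = 7.78
Summing: 13.56 nmi east, 20.34 nmi north → (13.56, 20.34).

(13.56, 20.34)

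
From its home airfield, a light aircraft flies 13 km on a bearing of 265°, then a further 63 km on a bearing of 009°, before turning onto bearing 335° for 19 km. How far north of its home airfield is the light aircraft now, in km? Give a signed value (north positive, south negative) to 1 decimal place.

Leg 1 (265°, 13 km): east 13 sin 265° = -12.95, north 13 cos 265° = -1.13
Leg 2 (009°, 63 km): east 63 sin 9° = 9.86, north 63 cos 9° = 62.22
Leg 3 (335°, 19 km): east 19 sin 335° = -8.03, north 19 cos 335° = 17.22
Net north component: 78.31 km.

78.3 km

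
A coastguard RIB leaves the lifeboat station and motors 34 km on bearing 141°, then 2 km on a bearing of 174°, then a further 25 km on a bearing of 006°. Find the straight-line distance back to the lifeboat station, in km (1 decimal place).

Leg 1 (141°, 34 km): east 34 sin 141° = 21.40, north 34 cos 141° = -26.42
Leg 2 (174°, 2 km): east 2 sin 174° = 0.21, north 2 cos 174° = -1.99
Leg 3 (006°, 25 km): east 25 sin 6° = 2.61, north 25 cos 6° = 24.86
Net: 24.22 east, -3.55 north. Distance = √((24.22)² + (-3.55)²) = 24.478 km.

24.5 km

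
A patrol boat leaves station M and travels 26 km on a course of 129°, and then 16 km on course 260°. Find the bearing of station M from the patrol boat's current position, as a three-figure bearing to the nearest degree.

Leg 1 (129°, 26 km): east 26 sin 129° = 20.21, north 26 cos 129° = -16.36
Leg 2 (260°, 16 km): east 16 sin 260° = -15.76, north 16 cos 260° = -2.78
Net displacement: 4.45 east, -19.14 north. Direction back to start is (-4.45, 19.14): bearing = atan2(-4.45, 19.14) mod 360° = 346.92° ≈ 347°.

347°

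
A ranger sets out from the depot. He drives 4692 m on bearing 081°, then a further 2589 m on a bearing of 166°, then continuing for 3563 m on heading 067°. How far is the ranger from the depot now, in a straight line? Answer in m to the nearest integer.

8549 m

Leg 1 (081°, 4692 m): east 4692 sin 81° = 4634.23, north 4692 cos 81° = 733.99
Leg 2 (166°, 2589 m): east 2589 sin 166° = 626.34, north 2589 cos 166° = -2512.10
Leg 3 (067°, 3563 m): east 3563 sin 67° = 3279.76, north 3563 cos 67° = 1392.18
Net: 8540.33 east, -385.93 north. Distance = √((8540.33)² + (-385.93)²) = 8549.044 m.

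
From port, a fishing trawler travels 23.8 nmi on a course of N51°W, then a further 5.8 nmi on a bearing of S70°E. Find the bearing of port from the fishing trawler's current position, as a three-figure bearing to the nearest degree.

135°

Leg 1 (N51°W, 23.8 nmi): east 23.8 sin 309° = -18.50, north 23.8 cos 309° = 14.98
Leg 2 (S70°E, 5.8 nmi): east 5.8 sin 110° = 5.45, north 5.8 cos 110° = -1.98
Net displacement: -13.05 east, 12.99 north. Direction back to start is (13.05, -12.99): bearing = atan2(13.05, -12.99) mod 360° = 134.89° ≈ 135°.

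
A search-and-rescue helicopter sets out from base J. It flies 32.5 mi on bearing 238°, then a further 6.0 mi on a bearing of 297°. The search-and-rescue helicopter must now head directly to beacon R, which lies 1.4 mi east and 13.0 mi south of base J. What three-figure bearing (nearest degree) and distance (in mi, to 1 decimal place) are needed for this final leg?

Leg 1 (238°, 32.5 mi): east 32.5 sin 238° = -27.56, north 32.5 cos 238° = -17.22
Leg 2 (297°, 6.0 mi): east 6.0 sin 297° = -5.35, north 6.0 cos 297° = 2.72
Current position: (-32.91, -14.50). Target: (1.4, -13.0). Remaining: Δeast = 34.31, Δnorth = 1.50.
Bearing = atan2(34.31, 1.50) mod 360° = 87.50°; distance = √((34.31)² + (1.50)²) = 34.340 mi.

087°, 34.3 mi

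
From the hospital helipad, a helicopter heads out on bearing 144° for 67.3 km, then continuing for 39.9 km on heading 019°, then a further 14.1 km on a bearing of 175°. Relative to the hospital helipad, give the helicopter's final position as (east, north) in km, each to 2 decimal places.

Leg 1 (144°, 67.3 km): east 67.3 sin 144° = 39.56, north 67.3 cos 144° = -54.45
Leg 2 (019°, 39.9 km): east 39.9 sin 19° = 12.99, north 39.9 cos 19° = 37.73
Leg 3 (175°, 14.1 km): east 14.1 sin 175° = 1.23, north 14.1 cos 175° = -14.05
Summing: 53.78 km east, -30.77 km north → (53.78, -30.77).

(53.78, -30.77)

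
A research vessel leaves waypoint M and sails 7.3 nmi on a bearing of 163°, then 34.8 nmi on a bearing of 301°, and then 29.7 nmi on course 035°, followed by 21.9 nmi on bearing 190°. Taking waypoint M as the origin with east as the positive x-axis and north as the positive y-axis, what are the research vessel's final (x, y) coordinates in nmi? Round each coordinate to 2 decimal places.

(-14.46, 13.70)

Leg 1 (163°, 7.3 nmi): east 7.3 sin 163° = 2.13, north 7.3 cos 163° = -6.98
Leg 2 (301°, 34.8 nmi): east 34.8 sin 301° = -29.83, north 34.8 cos 301° = 17.92
Leg 3 (035°, 29.7 nmi): east 29.7 sin 35° = 17.04, north 29.7 cos 35° = 24.33
Leg 4 (190°, 21.9 nmi): east 21.9 sin 190° = -3.80, north 21.9 cos 190° = -21.57
Summing: -14.46 nmi east, 13.70 nmi north → (-14.46, 13.70).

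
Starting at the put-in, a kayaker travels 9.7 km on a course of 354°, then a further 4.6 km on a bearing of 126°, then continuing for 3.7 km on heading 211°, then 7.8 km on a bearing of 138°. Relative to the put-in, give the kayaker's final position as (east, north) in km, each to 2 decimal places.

Leg 1 (354°, 9.7 km): east 9.7 sin 354° = -1.01, north 9.7 cos 354° = 9.65
Leg 2 (126°, 4.6 km): east 4.6 sin 126° = 3.72, north 4.6 cos 126° = -2.70
Leg 3 (211°, 3.7 km): east 3.7 sin 211° = -1.91, north 3.7 cos 211° = -3.17
Leg 4 (138°, 7.8 km): east 7.8 sin 138° = 5.22, north 7.8 cos 138° = -5.80
Summing: 6.02 km east, -2.02 km north → (6.02, -2.02).

(6.02, -2.02)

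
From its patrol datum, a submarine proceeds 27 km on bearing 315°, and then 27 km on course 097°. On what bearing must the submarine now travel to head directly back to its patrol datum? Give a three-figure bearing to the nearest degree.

Leg 1 (315°, 27 km): east 27 sin 315° = -19.09, north 27 cos 315° = 19.09
Leg 2 (097°, 27 km): east 27 sin 97° = 26.80, north 27 cos 97° = -3.29
Net displacement: 7.71 east, 15.80 north. Direction back to start is (-7.71, -15.80): bearing = atan2(-7.71, -15.80) mod 360° = 206.00° ≈ 206°.

206°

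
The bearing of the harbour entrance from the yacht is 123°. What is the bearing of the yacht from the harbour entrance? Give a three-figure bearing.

303°

Back-bearing = 123° + 180° = 303°.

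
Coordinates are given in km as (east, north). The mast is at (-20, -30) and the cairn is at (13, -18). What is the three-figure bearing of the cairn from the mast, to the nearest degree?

070°

Δeast = 13 − -20 = 33.00; Δnorth = -18 − -30 = 12.00.
Bearing = atan2(Δeast, Δnorth) mod 360° = 70.02° ≈ 070°.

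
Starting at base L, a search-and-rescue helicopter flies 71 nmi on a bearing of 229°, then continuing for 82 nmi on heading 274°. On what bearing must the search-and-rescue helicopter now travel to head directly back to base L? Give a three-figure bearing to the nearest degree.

Leg 1 (229°, 71 nmi): east 71 sin 229° = -53.58, north 71 cos 229° = -46.58
Leg 2 (274°, 82 nmi): east 82 sin 274° = -81.80, north 82 cos 274° = 5.72
Net displacement: -135.38 east, -40.86 north. Direction back to start is (135.38, 40.86): bearing = atan2(135.38, 40.86) mod 360° = 73.21° ≈ 073°.

073°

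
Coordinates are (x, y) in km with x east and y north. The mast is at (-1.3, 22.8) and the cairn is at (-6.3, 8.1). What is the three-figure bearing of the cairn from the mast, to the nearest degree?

199°

Δeast = -6.3 − -1.3 = -5.00; Δnorth = 8.1 − 22.8 = -14.70.
Bearing = atan2(Δeast, Δnorth) mod 360° = 198.79° ≈ 199°.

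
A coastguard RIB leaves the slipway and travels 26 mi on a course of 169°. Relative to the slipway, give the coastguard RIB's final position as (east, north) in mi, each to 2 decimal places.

(4.96, -25.52)

Leg 1 (169°, 26 mi): east 26 sin 169° = 4.96, north 26 cos 169° = -25.52
Summing: 4.96 mi east, -25.52 mi north → (4.96, -25.52).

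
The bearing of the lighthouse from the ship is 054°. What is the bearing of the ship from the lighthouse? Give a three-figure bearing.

234°

Back-bearing = 054° + 180° = 234°.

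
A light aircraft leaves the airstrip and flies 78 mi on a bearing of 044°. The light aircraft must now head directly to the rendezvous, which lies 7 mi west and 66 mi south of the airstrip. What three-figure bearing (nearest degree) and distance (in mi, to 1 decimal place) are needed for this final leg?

Leg 1 (044°, 78 mi): east 78 sin 44° = 54.18, north 78 cos 44° = 56.11
Current position: (54.18, 56.11). Target: (-7, -66). Remaining: Δeast = -61.18, Δnorth = -122.11.
Bearing = atan2(-61.18, -122.11) mod 360° = 206.61°; distance = √((-61.18)² + (-122.11)²) = 136.579 mi.

207°, 136.6 mi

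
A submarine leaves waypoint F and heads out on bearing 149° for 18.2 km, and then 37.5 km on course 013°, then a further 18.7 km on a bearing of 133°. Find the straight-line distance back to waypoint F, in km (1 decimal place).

Leg 1 (149°, 18.2 km): east 18.2 sin 149° = 9.37, north 18.2 cos 149° = -15.60
Leg 2 (013°, 37.5 km): east 37.5 sin 13° = 8.44, north 37.5 cos 13° = 36.54
Leg 3 (133°, 18.7 km): east 18.7 sin 133° = 13.68, north 18.7 cos 133° = -12.75
Net: 31.49 east, 8.19 north. Distance = √((31.49)² + (8.19)²) = 32.532 km.

32.5 km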